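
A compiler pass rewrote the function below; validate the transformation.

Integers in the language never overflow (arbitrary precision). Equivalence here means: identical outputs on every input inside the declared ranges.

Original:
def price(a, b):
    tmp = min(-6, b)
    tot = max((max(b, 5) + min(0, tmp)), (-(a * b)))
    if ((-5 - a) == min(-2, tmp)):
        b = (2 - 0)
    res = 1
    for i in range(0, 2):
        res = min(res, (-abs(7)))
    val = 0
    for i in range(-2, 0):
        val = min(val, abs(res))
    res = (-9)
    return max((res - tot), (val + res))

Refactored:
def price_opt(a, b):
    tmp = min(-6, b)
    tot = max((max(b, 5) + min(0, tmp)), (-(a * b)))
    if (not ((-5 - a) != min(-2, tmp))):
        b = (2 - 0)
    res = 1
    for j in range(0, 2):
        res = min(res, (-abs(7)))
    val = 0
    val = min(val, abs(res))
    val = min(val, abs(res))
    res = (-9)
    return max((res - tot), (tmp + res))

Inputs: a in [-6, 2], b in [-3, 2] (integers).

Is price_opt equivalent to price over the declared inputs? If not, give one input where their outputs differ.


Evaluate both at a=-6, b=1.
price: tmp := -6 | tot := 6 | ((-5 - a) == min(-2, tmp)): false | res := 1 | iter i=0: | res := -7 | iter i=1: | res := -7 | val := 0 | iter i=-2: | val := 0 | iter i=-1: | val := 0 | res := -9 | result -9
price_opt: tmp := -6 | tot := 6 | (not ((-5 - a) != min(-2, tmp))): false | res := 1 | iter j=0: | res := -7 | iter j=1: | res := -7 | val := 0 | val := 0 | val := 0 | res := -9 | result -15
-9 against -15: the behavior changed.
verdict: not equivalent; witness: a=-6, b=1


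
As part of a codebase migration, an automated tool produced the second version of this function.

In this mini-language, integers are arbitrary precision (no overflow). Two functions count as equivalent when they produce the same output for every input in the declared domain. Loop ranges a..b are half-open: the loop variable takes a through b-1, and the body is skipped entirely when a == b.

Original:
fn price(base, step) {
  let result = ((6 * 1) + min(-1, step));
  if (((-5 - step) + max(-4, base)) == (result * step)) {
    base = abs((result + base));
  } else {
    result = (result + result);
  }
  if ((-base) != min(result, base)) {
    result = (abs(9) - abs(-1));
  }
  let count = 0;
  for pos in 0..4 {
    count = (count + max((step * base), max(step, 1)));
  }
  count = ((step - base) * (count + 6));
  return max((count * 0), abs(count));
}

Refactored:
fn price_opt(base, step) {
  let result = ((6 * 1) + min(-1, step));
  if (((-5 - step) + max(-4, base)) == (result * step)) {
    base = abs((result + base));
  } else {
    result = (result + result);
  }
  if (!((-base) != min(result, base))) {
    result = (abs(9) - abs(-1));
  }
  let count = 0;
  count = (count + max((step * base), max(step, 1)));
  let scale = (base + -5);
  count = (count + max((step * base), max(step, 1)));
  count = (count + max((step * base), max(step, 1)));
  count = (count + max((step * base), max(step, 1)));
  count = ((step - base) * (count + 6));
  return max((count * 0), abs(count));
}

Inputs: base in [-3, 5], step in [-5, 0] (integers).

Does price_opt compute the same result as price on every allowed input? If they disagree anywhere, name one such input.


The suspicious-looking change has no observable effect anywhere in the declared ranges.
As a probe, take base=3, step=-4: price runs result=2, then (((-5 - step) + max(-4, base)) == (result * step)) is false, then result=4, then ((-base) != min(result, base)) is true, then result=8, then count=0, then (pos=0), then count=1, then (pos=1), then count=2, then (pos=2), then count=3, then (pos=3), then count=4, then count=-70, then returns 70; price_opt runs result=2, then (((-5 - step) + max(-4, base)) == (result * step)) is false, then result=4, then (!((-base) != min(result, base))) is false, then count=0, then count=1, then scale=-2, then count=2, then count=3, then count=4, then count=-70, then returns 70; both end at 70.
Every one of the 54 inputs gives matching results.
verdict: equivalent


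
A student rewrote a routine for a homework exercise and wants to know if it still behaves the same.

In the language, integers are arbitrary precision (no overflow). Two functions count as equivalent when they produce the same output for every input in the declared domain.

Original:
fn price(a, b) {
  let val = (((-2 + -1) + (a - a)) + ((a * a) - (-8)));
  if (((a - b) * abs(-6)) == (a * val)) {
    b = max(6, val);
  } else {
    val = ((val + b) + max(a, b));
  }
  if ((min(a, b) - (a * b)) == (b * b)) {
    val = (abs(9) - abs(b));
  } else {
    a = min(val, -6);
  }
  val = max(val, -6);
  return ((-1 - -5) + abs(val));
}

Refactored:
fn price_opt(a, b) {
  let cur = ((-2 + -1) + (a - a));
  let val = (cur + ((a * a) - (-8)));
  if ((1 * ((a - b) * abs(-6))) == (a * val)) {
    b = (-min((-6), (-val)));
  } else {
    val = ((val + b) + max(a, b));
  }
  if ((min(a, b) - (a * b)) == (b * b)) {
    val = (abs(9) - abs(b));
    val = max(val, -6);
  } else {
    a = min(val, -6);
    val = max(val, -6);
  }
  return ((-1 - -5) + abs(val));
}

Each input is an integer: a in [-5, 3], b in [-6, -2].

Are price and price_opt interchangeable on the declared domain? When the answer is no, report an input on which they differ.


Comparing the listings, the differences include: arithmetic usage differs, plus local variable names differ, plus statement counts differ, plus constant usage differs, plus min/max/abs usage differs.
One worked example (a=2, b=-3) — price: val=9, then (((a - b) * abs(-6)) == (a * val)) is false, then val=8, then ((min(a, b) - (a * b)) == (b * b)) is false, then a=-6, then val=8, then returns 12; price_opt: cur=-3, then val=9, then ((1 * ((a - b) * abs(-6))) == (a * val)) is false, then val=8, then ((min(a, b) - (a * b)) == (b * b)) is false, then a=-6, then val=8, then returns 12; agreement on 12.
Checked all 45 inputs in the declared domain: the outputs agree on every one.
verdict: equivalent


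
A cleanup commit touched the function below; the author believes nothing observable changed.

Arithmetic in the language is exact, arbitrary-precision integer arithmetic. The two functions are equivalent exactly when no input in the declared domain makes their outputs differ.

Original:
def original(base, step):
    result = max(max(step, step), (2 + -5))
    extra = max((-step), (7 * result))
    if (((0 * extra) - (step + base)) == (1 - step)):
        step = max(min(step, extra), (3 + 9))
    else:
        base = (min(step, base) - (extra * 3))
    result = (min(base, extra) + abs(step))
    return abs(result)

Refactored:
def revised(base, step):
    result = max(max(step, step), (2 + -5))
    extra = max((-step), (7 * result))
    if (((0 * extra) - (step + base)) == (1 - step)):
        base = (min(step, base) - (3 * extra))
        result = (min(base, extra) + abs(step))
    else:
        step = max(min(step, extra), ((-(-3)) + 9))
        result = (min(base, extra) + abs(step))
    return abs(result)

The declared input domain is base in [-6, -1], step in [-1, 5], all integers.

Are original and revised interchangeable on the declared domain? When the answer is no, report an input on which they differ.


The rewrite breaks on base=-6, step=-1, where the results are 8 and 6.
original: result becomes -1; next extra becomes 1; next (((0 * extra) - (step + base)) == (1 - step)) evaluates to false; next base becomes -9; next result becomes -8; next final value 8
revised: result becomes -1; next extra becomes 1; next (((0 * extra) - (step + base)) == (1 - step)) evaluates to false; next step becomes 12; next result becomes 6; next final value 6
verdict: not equivalent; witness: base=-6, step=-1


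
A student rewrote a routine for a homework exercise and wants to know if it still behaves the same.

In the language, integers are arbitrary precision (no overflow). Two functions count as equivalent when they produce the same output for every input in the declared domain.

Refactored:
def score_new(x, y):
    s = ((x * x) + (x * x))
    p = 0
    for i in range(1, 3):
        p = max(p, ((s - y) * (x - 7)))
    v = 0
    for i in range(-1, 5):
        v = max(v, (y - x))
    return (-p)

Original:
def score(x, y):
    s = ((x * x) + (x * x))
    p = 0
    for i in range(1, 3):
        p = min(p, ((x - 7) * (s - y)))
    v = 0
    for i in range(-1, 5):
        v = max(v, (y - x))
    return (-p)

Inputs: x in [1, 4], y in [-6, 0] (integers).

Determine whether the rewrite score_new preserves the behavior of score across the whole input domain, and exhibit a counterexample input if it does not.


There is a counterexample at x=1, y=-6: 48 on one side, 0 on the other.
score: s = 2; p = 0; [i=1]; p = -48; [i=2]; p = -48; v = 0; [i=-1]; v = 0; [i=0]; v = 0; [i=1]; v = 0; [i=2]; v = 0; [i=3]; v = 0; [i=4]; v = 0; return 48
score_new: s = 2; p = 0; [i=1]; p = 0; [i=2]; p = 0; v = 0; [i=-1]; v = 0; [i=0]; v = 0; [i=1]; v = 0; [i=2]; v = 0; [i=3]; v = 0; [i=4]; v = 0; return 0
verdict: not equivalent; witness: x=1, y=-6


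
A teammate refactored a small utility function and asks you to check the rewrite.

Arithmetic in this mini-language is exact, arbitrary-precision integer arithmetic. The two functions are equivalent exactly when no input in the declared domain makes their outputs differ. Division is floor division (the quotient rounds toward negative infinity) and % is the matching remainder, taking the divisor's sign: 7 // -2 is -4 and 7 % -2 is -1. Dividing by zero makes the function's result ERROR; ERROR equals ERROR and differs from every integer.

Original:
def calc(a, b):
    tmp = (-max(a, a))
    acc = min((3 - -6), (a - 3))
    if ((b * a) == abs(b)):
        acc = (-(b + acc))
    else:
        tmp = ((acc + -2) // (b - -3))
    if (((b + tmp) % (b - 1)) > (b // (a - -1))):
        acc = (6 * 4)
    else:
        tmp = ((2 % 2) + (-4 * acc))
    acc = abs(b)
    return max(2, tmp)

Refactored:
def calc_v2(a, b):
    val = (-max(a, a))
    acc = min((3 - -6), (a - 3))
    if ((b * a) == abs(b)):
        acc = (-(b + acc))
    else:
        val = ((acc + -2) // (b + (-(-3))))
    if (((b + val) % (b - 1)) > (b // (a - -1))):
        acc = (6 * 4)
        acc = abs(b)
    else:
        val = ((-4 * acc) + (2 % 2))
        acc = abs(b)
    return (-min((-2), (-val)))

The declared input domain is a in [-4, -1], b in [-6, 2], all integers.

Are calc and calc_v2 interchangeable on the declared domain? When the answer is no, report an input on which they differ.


Although local variable names differ, min/max/abs usage differs, statement counts differ, arithmetic usage differs, 36/36 inputs agree.
verdict: equivalent


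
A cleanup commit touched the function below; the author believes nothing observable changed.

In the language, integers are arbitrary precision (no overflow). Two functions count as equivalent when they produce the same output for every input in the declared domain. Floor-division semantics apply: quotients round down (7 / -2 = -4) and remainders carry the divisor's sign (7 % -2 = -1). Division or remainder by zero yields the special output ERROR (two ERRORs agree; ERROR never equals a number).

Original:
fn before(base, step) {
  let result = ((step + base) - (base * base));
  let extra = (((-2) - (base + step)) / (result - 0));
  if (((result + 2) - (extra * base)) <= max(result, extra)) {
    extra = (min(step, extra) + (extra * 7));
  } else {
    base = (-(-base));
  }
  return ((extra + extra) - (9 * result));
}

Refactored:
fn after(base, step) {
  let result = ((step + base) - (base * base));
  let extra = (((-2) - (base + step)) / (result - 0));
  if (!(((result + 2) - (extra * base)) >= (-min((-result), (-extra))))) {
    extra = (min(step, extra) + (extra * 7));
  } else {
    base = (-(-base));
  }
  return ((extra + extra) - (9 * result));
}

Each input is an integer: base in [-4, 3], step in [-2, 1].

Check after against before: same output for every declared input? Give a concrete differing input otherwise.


These are not equivalent — on base=0, step=-2 the outputs split (14 vs 18).
before: result becomes -2; next extra becomes 0; next (((result + 2) - (extra * base)) <= max(result, extra)) evaluates to true; next extra becomes -2; next final value 14
after: result becomes -2; next extra becomes 0; next (!(((result + 2) - (extra * base)) >= (-min((-result), (-extra))))) evaluates to false; next base becomes 0; next final value 18
verdict: not equivalent; witness: base=0, step=-2


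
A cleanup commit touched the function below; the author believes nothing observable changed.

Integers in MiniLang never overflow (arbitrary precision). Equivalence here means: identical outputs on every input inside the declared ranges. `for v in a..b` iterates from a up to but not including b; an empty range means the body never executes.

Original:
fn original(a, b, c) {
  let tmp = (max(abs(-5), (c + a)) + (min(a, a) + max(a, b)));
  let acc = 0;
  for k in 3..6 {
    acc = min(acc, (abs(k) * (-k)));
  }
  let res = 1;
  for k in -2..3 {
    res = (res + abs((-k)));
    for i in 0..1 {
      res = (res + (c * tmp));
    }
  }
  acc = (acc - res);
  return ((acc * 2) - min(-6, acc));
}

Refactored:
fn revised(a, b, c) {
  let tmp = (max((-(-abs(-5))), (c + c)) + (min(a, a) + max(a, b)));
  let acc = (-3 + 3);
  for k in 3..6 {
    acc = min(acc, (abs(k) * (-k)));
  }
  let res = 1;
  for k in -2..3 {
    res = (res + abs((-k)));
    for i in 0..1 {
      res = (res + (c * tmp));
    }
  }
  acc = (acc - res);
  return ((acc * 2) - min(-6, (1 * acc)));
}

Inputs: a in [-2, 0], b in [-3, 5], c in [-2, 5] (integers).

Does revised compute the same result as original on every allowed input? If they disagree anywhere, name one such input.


Try a=-2, b=-3, c=3.
original: tmp = 1; acc = 0; [k=3]; acc = -9; [k=4]; acc = -16; [k=5]; acc = -25; res = 1; [k=-2]; res = 3; [i=0]; res = 6; [k=-1]; res = 7; [i=0]; res = 10; [k=0]; res = 10; [i=0]; res = 13; [k=1]; res = 14; [i=0]; res = 17; [k=2]; res = 19; [i=0]; res = 22; acc = -47; return -47
revised: tmp = 2; acc = 0; [k=3]; acc = -9; [k=4]; acc = -16; [k=5]; acc = -25; res = 1; [k=-2]; res = 3; [i=0]; res = 9; [k=-1]; res = 10; [i=0]; res = 16; [k=0]; res = 16; [i=0]; res = 22; [k=1]; res = 23; [i=0]; res = 29; [k=2]; res = 31; [i=0]; res = 37; acc = -62; return -62
-47 vs -62 — the two versions disagree here.
verdict: not equivalent; witness: a=-2, b=-3, c=3


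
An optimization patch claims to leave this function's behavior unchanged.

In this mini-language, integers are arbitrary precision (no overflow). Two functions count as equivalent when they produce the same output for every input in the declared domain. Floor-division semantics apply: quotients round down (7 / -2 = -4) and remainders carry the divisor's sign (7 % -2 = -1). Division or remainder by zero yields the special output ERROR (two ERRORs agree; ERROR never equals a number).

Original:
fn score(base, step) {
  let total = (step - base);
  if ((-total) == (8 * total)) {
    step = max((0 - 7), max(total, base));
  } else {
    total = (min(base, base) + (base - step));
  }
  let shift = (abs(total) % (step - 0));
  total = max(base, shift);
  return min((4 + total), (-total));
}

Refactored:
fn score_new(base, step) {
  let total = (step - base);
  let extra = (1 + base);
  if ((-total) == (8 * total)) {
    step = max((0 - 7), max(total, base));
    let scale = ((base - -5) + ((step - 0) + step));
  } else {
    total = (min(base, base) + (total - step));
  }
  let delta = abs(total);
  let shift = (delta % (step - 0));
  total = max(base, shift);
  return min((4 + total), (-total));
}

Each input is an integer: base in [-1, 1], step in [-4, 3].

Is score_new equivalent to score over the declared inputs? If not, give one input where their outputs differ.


There is a counterexample at base=-1, step=-4: 1 on one side, 0 on the other.
score: total=-3, then ((-total) == (8 * total)) is false, then total=2, then shift=-2, then total=-1, then returns 1
score_new: total=-3, then extra=0, then ((-total) == (8 * total)) is false, then total=0, then delta=0, then shift=0, then total=0, then returns 0
verdict: not equivalent; witness: base=-1, step=-4


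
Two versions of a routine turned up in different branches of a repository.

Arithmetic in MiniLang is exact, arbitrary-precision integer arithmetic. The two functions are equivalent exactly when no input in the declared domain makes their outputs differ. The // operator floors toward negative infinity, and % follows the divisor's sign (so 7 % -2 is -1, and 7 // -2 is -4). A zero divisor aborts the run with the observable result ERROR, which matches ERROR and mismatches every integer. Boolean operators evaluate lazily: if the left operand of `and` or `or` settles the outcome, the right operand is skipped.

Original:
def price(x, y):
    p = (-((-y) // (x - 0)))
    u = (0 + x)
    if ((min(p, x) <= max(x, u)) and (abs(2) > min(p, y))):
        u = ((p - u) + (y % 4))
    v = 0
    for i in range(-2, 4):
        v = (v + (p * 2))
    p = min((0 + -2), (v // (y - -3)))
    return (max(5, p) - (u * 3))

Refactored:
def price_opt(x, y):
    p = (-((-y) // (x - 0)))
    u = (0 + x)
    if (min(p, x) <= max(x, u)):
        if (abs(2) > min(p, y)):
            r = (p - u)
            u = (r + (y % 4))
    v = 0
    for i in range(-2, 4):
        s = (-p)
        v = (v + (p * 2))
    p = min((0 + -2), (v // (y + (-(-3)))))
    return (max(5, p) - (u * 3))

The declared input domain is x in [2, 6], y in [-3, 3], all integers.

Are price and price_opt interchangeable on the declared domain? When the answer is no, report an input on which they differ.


Changes here: boolean connective usage differs; branching structure differs; statement counts differ; arithmetic usage differs; local variable names differ; the full 35-point sweep finds no disagreement.
verdict: equivalent


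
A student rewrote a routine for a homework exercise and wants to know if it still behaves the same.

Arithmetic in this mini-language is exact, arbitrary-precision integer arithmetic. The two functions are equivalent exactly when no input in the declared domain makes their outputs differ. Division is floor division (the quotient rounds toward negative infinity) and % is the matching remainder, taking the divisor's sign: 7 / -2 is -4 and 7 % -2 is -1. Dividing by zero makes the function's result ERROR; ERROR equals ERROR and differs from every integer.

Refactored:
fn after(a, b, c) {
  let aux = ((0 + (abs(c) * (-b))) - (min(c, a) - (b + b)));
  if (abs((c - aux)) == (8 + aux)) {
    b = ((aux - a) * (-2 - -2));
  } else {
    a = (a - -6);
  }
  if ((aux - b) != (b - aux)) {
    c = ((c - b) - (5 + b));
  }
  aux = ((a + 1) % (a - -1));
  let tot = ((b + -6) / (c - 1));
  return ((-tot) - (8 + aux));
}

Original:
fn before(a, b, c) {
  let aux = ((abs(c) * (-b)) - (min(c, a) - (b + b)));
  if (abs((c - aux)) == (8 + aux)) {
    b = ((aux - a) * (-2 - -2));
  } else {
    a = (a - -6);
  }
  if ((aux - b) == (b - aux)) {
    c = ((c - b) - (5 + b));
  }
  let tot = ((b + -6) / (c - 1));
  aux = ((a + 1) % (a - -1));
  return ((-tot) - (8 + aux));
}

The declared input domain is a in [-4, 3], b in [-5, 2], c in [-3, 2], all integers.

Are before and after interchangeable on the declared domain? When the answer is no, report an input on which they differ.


Run the pair on a=-4, b=-5, c=-3.
before: aux = 9; (abs((c - aux)) == (8 + aux)) -> false; a = 2; ((aux - b) == (b - aux)) -> false; tot = 2; aux = 0; return -10
after: aux = 9; (abs((c - aux)) == (8 + aux)) -> false; a = 2; ((aux - b) != (b - aux)) -> true; c = 2; aux = 0; tot = -11; return 3
-10 and 3 differ, so these are not the same function on this domain.
verdict: not equivalent; witness: a=-4, b=-5, c=-3


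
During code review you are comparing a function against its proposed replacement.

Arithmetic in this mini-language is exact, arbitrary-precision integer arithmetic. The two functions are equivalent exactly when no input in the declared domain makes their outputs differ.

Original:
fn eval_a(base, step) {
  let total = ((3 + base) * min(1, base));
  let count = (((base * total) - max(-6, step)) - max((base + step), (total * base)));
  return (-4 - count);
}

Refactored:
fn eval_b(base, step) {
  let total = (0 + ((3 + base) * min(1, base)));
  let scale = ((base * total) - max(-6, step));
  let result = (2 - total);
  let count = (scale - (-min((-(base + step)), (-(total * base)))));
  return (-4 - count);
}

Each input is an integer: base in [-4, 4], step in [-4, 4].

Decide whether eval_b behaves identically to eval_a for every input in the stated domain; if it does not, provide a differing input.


The two are interchangeable: statement counts differ, min/max/abs usage differs, arithmetic usage differs, constant usage differs, local variable names differ, and every declared input agrees.
As a probe, take base=-3, step=4: eval_a runs total=0, then count=-5, then returns 1; eval_b runs total=0, then scale=-4, then result=2, then count=-5, then returns 1; both end at 1.
Across all 81 domain points the two functions coincide.
verdict: equivalent


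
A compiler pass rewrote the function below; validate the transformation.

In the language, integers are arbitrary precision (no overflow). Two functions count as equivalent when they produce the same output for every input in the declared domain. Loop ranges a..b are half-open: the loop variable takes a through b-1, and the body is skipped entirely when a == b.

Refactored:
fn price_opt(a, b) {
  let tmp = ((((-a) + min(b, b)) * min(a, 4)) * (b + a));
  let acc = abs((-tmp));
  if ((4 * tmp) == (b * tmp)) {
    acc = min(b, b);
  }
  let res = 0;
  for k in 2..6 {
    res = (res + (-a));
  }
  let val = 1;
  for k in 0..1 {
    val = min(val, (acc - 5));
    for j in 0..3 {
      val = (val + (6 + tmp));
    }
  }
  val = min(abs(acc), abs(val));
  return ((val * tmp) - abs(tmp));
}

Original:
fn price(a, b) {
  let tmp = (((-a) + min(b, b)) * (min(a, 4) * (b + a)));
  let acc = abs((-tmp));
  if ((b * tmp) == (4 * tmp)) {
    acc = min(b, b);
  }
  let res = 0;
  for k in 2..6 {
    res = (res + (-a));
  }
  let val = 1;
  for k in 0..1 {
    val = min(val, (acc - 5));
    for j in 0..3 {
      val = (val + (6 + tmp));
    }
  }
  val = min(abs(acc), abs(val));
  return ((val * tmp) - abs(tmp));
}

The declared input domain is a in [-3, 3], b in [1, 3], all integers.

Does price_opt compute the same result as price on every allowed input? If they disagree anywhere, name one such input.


The two are interchangeable: same computation, different form, and every declared input agrees.
One worked example (a=-2, b=1) — price: tmp = 6; acc = 6; ((b * tmp) == (4 * tmp)) -> false; res = 0; [k=2]; res = 2; [k=3]; res = 4; [k=4]; res = 6; [k=5]; res = 8; val = 1; [k=0]; val = 1; [j=0]; val = 13; [j=1]; val = 25; [j=2]; val = 37; val = 6; return 30; price_opt: tmp = 6; acc = 6; ((4 * tmp) == (b * tmp)) -> false; res = 0; [k=2]; res = 2; [k=3]; res = 4; [k=4]; res = 6; [k=5]; res = 8; val = 1; [k=0]; val = 1; [j=0]; val = 13; [j=1]; val = 25; [j=2]; val = 37; val = 6; return 30; agreement on 30.
Across all 21 domain points the two functions coincide.
verdict: equivalent


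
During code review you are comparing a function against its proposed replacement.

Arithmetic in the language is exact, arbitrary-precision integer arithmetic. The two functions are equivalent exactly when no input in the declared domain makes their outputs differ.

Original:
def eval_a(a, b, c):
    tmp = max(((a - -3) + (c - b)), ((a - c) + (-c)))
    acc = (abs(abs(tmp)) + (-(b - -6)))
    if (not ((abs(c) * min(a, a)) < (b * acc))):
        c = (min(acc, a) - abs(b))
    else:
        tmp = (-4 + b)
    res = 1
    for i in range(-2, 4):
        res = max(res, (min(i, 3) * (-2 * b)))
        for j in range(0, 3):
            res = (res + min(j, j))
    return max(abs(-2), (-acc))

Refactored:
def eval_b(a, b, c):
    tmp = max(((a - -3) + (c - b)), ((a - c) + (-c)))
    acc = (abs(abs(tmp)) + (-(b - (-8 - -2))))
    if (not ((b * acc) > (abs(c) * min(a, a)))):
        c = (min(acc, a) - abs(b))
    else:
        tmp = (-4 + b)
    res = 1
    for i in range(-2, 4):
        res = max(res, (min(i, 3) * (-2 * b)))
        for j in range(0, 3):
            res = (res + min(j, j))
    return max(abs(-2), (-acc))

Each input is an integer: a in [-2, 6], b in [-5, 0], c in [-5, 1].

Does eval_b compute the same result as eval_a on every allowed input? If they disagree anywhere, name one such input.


Changes here: arithmetic usage differs; comparison usage differs; constant usage differs; the full 378-point sweep finds no disagreement.
verdict: equivalent


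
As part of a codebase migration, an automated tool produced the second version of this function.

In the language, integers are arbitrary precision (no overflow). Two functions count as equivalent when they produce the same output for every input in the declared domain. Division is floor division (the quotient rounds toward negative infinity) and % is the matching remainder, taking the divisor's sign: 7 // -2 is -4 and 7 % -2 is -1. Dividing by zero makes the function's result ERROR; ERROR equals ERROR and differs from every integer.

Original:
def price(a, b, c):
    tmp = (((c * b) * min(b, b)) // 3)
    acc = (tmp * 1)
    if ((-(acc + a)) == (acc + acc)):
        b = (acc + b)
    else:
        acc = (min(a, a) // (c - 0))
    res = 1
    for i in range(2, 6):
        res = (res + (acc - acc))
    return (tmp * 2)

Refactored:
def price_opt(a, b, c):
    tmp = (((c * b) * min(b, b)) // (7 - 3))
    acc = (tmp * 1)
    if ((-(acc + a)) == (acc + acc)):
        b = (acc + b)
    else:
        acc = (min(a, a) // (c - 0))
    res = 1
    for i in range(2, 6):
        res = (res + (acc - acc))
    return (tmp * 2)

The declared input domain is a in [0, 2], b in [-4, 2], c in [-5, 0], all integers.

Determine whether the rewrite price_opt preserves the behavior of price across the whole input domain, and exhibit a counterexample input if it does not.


The rewrite breaks on a=0, b=-4, c=-5, where the results are -54 and -40.
price: tmp=-27, then acc=-27, then ((-(acc + a)) == (acc + acc)) is false, then acc=0, then res=1, then (i=2), then res=1, then (i=3), then res=1, then (i=4), then res=1, then (i=5), then res=1, then returns -54
price_opt: tmp=-20, then acc=-20, then ((-(acc + a)) == (acc + acc)) is false, then acc=0, then res=1, then (i=2), then res=1, then (i=3), then res=1, then (i=4), then res=1, then (i=5), then res=1, then returns -40
verdict: not equivalent; witness: a=0, b=-4, c=-5


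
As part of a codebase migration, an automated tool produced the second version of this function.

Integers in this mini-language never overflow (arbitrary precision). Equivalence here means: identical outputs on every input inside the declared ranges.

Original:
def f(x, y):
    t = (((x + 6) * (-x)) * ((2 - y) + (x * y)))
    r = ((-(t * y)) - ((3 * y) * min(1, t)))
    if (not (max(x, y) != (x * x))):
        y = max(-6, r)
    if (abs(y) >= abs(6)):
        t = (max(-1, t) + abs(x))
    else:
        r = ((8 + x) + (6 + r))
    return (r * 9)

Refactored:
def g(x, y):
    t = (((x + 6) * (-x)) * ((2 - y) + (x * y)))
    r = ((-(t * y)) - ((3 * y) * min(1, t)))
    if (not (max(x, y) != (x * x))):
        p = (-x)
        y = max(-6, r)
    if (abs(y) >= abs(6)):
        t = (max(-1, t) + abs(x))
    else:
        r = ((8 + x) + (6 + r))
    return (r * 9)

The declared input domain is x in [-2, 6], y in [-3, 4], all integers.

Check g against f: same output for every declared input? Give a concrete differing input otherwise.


Equivalent — the differences include local variable names differ; and statement counts differ, yet no declared input distinguishes the two.
Tracing x=-2, y=-1: f: t = 40; r = 43; (not (max(x, y) != (x * x))) -> false; (abs(y) >= abs(6)) -> false; r = 55; return 495 | g: t = 40; r = 43; (not (max(x, y) != (x * x))) -> false; (abs(y) >= abs(6)) -> false; r = 55; return 495 — matching result 495.
Every one of the 72 inputs gives matching results.
verdict: equivalent


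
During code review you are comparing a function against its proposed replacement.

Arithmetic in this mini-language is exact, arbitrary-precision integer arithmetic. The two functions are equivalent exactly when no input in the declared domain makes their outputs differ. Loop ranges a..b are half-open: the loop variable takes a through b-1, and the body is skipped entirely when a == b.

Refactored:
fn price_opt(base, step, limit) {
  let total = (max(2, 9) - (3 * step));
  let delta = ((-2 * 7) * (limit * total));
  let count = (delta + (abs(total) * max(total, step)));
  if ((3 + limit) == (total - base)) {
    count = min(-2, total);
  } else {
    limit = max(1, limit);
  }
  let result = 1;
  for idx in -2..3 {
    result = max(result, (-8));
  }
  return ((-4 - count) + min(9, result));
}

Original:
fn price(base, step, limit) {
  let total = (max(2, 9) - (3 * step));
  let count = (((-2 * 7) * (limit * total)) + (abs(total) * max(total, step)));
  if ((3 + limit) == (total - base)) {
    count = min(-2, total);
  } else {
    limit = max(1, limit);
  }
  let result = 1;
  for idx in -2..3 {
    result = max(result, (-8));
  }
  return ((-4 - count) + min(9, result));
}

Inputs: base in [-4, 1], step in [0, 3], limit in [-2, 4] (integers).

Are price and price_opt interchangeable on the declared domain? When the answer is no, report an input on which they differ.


The two versions differ — the changes include local variable names differ, statement counts differ.
As a probe, take base=1, step=3, limit=3: price runs total = 0; count = 0; ((3 + limit) == (total - base)) -> false; limit = 3; result = 1; [idx=-2]; result = 1; [idx=-1]; result = 1; [idx=0]; result = 1; [idx=1]; result = 1; [idx=2]; result = 1; return -3; price_opt runs total = 0; delta = 0; count = 0; ((3 + limit) == (total - base)) -> false; limit = 3; result = 1; [idx=-2]; result = 1; [idx=-1]; result = 1; [idx=0]; result = 1; [idx=1]; result = 1; [idx=2]; result = 1; return -3; both end at -3.
Every one of the 168 inputs gives matching results.
verdict: equivalent


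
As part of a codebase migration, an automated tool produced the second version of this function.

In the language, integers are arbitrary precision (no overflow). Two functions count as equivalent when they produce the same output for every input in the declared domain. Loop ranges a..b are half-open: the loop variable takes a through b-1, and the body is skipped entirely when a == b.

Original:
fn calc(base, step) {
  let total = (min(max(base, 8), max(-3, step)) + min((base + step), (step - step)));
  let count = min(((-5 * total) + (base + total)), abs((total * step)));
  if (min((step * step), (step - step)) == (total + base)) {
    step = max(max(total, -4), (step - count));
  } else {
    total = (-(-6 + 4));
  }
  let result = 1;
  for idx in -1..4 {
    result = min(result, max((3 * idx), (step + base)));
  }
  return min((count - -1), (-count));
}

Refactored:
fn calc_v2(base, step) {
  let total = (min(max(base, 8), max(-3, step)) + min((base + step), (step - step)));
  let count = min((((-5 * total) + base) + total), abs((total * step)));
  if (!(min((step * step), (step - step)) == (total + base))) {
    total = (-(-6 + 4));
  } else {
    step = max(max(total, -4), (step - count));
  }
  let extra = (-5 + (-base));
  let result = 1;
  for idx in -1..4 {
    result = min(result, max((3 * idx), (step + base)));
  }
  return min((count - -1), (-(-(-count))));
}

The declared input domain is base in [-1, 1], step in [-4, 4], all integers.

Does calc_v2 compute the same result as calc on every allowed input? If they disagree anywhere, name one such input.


Although boolean connective usage differs, and arithmetic usage differs, and local variable names differ, and constant usage differs, and statement counts differ, 27/27 inputs agree.
verdict: equivalent


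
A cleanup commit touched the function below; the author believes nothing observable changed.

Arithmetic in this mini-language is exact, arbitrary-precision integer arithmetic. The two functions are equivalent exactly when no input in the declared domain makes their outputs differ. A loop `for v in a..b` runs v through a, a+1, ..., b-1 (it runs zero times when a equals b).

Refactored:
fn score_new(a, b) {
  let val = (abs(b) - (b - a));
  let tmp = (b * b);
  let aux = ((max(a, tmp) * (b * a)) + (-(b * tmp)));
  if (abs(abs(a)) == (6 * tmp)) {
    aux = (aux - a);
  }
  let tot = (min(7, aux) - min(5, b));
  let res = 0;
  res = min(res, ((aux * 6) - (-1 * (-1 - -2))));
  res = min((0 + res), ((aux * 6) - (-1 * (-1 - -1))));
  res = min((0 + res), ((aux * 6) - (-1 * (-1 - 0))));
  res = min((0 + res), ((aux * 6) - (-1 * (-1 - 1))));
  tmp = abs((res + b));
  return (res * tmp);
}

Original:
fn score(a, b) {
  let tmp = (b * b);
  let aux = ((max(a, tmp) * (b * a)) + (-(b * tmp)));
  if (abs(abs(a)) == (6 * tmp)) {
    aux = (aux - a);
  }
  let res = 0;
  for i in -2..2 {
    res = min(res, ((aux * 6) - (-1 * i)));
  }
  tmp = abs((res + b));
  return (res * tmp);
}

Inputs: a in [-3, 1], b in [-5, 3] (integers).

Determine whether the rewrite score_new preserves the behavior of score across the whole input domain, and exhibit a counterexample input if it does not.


Behavior is preserved: although local variable names differ; also min/max/abs usage differs; also arithmetic usage differs; also loop structure differs; also constant usage differs; also statement counts differ, the outputs never diverge.
As a probe, take a=-2, b=0: score runs tmp = 0; aux = 0; (abs(abs(a)) == (6 * tmp)) -> false; res = 0; [i=-2]; res = -2; [i=-1]; res = -2; [i=0]; res = -2; [i=1]; res = -2; tmp = 2; return -4; score_new runs val = -2; tmp = 0; aux = 0; (abs(abs(a)) == (6 * tmp)) -> false; tot = 0; res = 0; res = 0; res = 0; res = -1; res = -2; tmp = 2; return -4; both end at -4.
Sweeping the whole domain (45 inputs) finds no disagreement.
verdict: equivalent


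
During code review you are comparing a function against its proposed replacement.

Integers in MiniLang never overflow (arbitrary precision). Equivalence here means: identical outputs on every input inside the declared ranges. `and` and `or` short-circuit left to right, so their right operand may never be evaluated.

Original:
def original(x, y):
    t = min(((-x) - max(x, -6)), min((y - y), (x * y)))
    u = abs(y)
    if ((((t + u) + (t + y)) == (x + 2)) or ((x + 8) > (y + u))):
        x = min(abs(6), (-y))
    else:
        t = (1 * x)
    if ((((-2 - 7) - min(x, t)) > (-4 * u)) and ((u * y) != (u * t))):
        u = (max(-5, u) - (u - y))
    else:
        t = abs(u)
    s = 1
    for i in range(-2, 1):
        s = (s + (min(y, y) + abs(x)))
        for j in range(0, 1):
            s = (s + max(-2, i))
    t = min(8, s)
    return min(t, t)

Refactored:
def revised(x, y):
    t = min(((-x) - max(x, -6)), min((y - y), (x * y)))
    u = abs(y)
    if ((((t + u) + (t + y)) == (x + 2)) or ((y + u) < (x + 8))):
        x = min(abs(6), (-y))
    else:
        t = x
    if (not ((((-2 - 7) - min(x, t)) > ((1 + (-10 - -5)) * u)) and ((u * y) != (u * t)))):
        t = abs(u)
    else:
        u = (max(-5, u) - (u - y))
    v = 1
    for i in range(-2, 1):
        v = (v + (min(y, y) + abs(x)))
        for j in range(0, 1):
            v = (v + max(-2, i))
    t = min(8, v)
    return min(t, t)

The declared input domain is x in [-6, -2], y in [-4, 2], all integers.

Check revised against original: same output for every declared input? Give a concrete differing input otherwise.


Side by side, the visible changes include: constant usage differs, boolean connective usage differs, local variable names differ, arithmetic usage differs, comparison usage differs.
One worked example (x=-4, y=2) — original: t := -8 | u := 2 | ((((t + u) + (t + y)) == (x + 2)) or ((x + 8) > (y + u))): false | t := -4 | ((((-2 - 7) - min(x, t)) > (-4 * u)) and ((u * y) != (u * t))): true | u := 2 | s := 1 | iter i=-2: | s := 7 | iter j=0: | s := 5 | iter i=-1: | s := 11 | iter j=0: | s := 10 | iter i=0: | s := 16 | iter j=0: | s := 16 | t := 8 | result 8; revised: t := -8 | u := 2 | ((((t + u) + (t + y)) == (x + 2)) or ((y + u) < (x + 8))): false | t := -4 | (not ((((-2 - 7) - min(x, t)) > ((1 + (-10 - -5)) * u)) and ((u * y) != (u * t)))): false | u := 2 | v := 1 | iter i=-2: | v := 7 | iter j=0: | v := 5 | iter i=-1: | v := 11 | iter j=0: | v := 10 | iter i=0: | v := 16 | iter j=0: | v := 16 | t := 8 | result 8; agreement on 8.
Sweeping the whole domain (35 inputs) finds no disagreement.
verdict: equivalent


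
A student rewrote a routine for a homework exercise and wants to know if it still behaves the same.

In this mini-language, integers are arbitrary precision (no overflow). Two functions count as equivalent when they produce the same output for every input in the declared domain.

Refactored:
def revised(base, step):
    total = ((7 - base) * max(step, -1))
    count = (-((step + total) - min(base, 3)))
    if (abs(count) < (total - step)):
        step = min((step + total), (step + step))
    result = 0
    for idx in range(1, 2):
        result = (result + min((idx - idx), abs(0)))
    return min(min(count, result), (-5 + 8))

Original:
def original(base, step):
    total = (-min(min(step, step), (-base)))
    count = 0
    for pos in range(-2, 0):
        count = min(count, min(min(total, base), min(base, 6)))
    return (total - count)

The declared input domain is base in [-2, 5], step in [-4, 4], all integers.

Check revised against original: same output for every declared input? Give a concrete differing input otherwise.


Evaluate both at base=-2, step=-4.
original: total=4, then count=0, then (pos=-2), then count=-2, then (pos=-1), then count=-2, then returns 6
revised: total=-9, then count=11, then (abs(count) < (total - step)) is false, then result=0, then (idx=1), then result=0, then returns 0
6 against 0: the behavior changed.
verdict: not equivalent; witness: base=-2, step=-4


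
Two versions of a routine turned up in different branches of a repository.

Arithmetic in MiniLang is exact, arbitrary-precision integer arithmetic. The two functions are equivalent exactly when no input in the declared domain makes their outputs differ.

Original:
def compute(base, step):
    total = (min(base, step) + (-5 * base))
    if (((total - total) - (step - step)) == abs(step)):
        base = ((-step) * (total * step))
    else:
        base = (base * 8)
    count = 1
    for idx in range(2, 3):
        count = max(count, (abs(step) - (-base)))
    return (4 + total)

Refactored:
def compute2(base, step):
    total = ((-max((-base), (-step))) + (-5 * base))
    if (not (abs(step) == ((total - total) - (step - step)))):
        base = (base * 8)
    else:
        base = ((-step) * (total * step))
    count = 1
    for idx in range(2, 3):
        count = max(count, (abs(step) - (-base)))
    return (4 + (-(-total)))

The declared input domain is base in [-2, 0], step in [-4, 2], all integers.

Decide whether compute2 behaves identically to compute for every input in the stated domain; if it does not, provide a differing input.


Reading the diff, among the changes: min/max/abs usage differs, boolean connective usage differs.
As a probe, take base=0, step=2: compute runs total=0, then (((total - total) - (step - step)) == abs(step)) is false, then base=0, then count=1, then (idx=2), then count=2, then returns 4; compute2 runs total=0, then (not (abs(step) == ((total - total) - (step - step)))) is true, then base=0, then count=1, then (idx=2), then count=2, then returns 4; both end at 4.
Across all 21 domain points the two functions coincide.
verdict: equivalent


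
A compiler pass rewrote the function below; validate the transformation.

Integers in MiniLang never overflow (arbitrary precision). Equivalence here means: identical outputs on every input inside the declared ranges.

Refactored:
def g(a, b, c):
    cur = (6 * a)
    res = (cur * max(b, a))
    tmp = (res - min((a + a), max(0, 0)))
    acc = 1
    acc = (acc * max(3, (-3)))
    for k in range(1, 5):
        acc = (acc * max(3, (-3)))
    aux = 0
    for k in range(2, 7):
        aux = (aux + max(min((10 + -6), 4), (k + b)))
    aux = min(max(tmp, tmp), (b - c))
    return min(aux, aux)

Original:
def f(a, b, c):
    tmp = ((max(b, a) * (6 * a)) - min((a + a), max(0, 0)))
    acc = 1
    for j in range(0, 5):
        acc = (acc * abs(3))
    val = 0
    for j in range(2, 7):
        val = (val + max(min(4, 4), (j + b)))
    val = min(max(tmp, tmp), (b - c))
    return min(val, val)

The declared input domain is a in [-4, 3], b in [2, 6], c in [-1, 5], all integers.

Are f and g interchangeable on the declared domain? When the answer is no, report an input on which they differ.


Changes here: statement counts differ, loop structure differs, arithmetic usage differs, min/max/abs usage differs, local variable names differ, constant usage differs; the full 280-point sweep finds no disagreement.
verdict: equivalent
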